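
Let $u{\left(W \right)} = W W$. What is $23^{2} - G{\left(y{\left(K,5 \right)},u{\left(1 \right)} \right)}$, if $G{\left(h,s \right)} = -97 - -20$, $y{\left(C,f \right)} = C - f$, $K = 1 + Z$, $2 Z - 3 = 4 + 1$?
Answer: $606$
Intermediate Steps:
$Z = 4$ ($Z = \frac{3}{2} + \frac{4 + 1}{2} = \frac{3}{2} + \frac{1}{2} \cdot 5 = \frac{3}{2} + \frac{5}{2} = 4$)
$K = 5$ ($K = 1 + 4 = 5$)
$u{\left(W \right)} = W^{2}$
$G{\left(h,s \right)} = -77$ ($G{\left(h,s \right)} = -97 + 20 = -77$)
$23^{2} - G{\left(y{\left(K,5 \right)},u{\left(1 \right)} \right)} = 23^{2} - -77 = 529 + 77 = 606$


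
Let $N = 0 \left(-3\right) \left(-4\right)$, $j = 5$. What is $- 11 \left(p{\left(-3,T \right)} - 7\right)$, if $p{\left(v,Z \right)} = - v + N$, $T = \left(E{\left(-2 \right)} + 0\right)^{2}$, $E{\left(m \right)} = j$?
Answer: $44$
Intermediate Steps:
$N = 0$ ($N = 0 \left(-4\right) = 0$)
$E{\left(m \right)} = 5$
$T = 25$ ($T = \left(5 + 0\right)^{2} = 5^{2} = 25$)
$p{\left(v,Z \right)} = - v$ ($p{\left(v,Z \right)} = - v + 0 = - v$)
$- 11 \left(p{\left(-3,T \right)} - 7\right) = - 11 \left(\left(-1\right) \left(-3\right) - 7\right) = - 11 \left(3 - 7\right) = - 11 \left(-4\right) = \left(-1\right) \left(-44\right) = 44$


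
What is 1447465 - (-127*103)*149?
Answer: 3396534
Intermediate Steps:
1447465 - (-127*103)*149 = 1447465 - (-13081)*149 = 1447465 - 1*(-1949069) = 1447465 + 1949069 = 3396534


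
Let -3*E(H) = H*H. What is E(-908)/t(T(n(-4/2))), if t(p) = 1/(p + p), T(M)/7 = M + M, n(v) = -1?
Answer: 23084992/3 ≈ 7.6950e+6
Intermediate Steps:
T(M) = 14*M (T(M) = 7*(M + M) = 7*(2*M) = 14*M)
E(H) = -H²/3 (E(H) = -H*H/3 = -H²/3)
t(p) = 1/(2*p)
E(-908)/t(T(n(-4/2))) = (-⅓*(-908)²)/((1/(2*((14*(-1)))))) = (-⅓*824464)/(((½)/(-14))) = -824464/(3*((½)*(-1/14))) = -824464/(3*(-1/28)) = -824464/3*(-28) = 23084992/3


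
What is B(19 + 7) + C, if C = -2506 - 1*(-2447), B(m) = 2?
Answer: -57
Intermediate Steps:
C = -59 (C = -2506 + 2447 = -59)
B(19 + 7) + C = 2 - 59 = -57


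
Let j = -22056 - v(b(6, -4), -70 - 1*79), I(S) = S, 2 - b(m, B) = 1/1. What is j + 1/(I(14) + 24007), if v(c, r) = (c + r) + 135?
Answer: -529494902/24021 ≈ -22043.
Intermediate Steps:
b(m, B) = 1 (b(m, B) = 2 - 1/1 = 2 - 1*1 = 2 - 1 = 1)
v(c, r) = 135 + c + r
j = -22043 (j = -22056 - (135 + 1 + (-70 - 1*79)) = -22056 - (135 + 1 + (-70 - 79)) = -22056 - (135 + 1 - 149) = -22056 - 1*(-13) = -22056 + 13 = -22043)
j + 1/(I(14) + 24007) = -22043 + 1/(14 + 24007) = -22043 + 1/24021 = -529494902/24021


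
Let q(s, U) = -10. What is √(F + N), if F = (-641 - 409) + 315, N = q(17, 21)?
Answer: I*√745 ≈ 27.295*I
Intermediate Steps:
N = -10
F = -735 (F = -1050 + 315 = -735)
√(F + N) = √(-735 - 10) = √(-745) = I*√745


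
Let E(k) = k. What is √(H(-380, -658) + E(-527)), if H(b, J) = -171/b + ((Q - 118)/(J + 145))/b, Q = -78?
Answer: I*√1539687795/1710 ≈ 22.947*I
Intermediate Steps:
H(b, J) = -171/b - 196/(b*(145 + J)) (H(b, J) = -171/b + ((-78 - 118)/(J + 145))/b = -171/b + (-196/(145 + J))/b = -171/b - 196/(b*(145 + J)))
√(H(-380, -658) + E(-527)) = √((-24991 - 171*(-658))/((-380)*(145 - 658)) - 527) = √(-1/380*(-24991 + 112518)/(-513) - 527) = √(-1/380*(-1/513)*87527 - 527) = √(87527/194940 - 527) = √(-102645853/194940) = I*√1539687795/1710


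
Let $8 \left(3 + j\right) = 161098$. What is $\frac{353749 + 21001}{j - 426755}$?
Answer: $- \frac{1499000}{1626483} \approx -0.92162$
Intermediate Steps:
$j = \frac{80537}{4}$ ($j = -3 + \frac{1}{8} \cdot 161098 = -3 + \frac{80549}{4} = \frac{80537}{4} \approx 20134.0$)
$\frac{353749 + 21001}{j - 426755} = \frac{353749 + 21001}{\frac{80537}{4} - 426755} = \frac{374750}{- \frac{1626483}{4}} = 374750 \left(- \frac{4}{1626483}\right) = - \frac{1499000}{1626483}$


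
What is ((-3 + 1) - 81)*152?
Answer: -12616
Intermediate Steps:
((-3 + 1) - 81)*152 = (-2 - 81)*152 = -83*152 = -12616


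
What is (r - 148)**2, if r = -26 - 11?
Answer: 34225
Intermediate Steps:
r = -37
(r - 148)**2 = (-37 - 148)**2 = (-185)**2 = 34225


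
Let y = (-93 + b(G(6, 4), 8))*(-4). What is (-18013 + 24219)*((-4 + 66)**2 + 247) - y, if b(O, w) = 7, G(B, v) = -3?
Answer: 25388402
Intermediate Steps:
y = 344 (y = (-93 + 7)*(-4) = -86*(-4) = 344)
(-18013 + 24219)*((-4 + 66)**2 + 247) - y = (-18013 + 24219)*((-4 + 66)**2 + 247) - 1*344 = 6206*(62**2 + 247) - 344 = 6206*(3844 + 247) - 344 = 6206*4091 - 344 = 25388746 - 344 = 25388402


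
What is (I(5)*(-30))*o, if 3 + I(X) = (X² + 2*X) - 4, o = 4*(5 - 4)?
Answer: -3360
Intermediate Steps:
o = 4 (o = 4*1 = 4)
I(X) = -7 + X² + 2*X (I(X) = -3 + ((X² + 2*X) - 4) = -3 + (-4 + X² + 2*X) = -7 + X² + 2*X)
(I(5)*(-30))*o = ((-7 + 5² + 2*5)*(-30))*4 = ((-7 + 25 + 10)*(-30))*4 = (28*(-30))*4 = -840*4 = -3360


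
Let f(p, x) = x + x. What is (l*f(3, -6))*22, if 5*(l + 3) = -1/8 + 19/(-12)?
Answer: 4411/5 ≈ 882.20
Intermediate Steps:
l = -401/120 (l = -3 + (-1/8 + 19/(-12))/5 = -3 + (-1*⅛ + 19*(-1/12))/5 = -3 + (-⅛ - 19/12)/5 = -3 + (⅕)*(-41/24) = -3 - 41/120 = -401/120 ≈ -3.3417)
f(p, x) = 2*x
(l*f(3, -6))*22 = -401*(-6)/60*22 = -401/120*(-12)*22 = (401/10)*22 = 4411/5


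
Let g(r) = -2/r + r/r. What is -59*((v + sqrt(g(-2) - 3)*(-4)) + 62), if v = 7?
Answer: -4071 + 236*I ≈ -4071.0 + 236.0*I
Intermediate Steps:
g(r) = 1 - 2/r (g(r) = -2/r + 1 = 1 - 2/r)
-59*((v + sqrt(g(-2) - 3)*(-4)) + 62) = -59*((7 + sqrt((-2 - 2)/(-2) - 3)*(-4)) + 62) = -59*((7 + sqrt(-1/2*(-4) - 3)*(-4)) + 62) = -59*((7 + sqrt(2 - 3)*(-4)) + 62) = -59*((7 + sqrt(-1)*(-4)) + 62) = -59*((7 + I*(-4)) + 62) = -59*((7 - 4*I) + 62) = -59*(69 - 4*I) = -4071 + 236*I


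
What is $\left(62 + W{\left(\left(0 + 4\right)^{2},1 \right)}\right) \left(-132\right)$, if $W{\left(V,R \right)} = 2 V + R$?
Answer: $-12540$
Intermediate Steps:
$W{\left(V,R \right)} = R + 2 V$
$\left(62 + W{\left(\left(0 + 4\right)^{2},1 \right)}\right) \left(-132\right) = \left(62 + \left(1 + 2 \left(0 + 4\right)^{2}\right)\right) \left(-132\right) = \left(62 + \left(1 + 2 \cdot 4^{2}\right)\right) \left(-132\right) = \left(62 + \left(1 + 2 \cdot 16\right)\right) \left(-132\right) = \left(62 + \left(1 + 32\right)\right) \left(-132\right) = \left(62 + 33\right) \left(-132\right) = 95 \left(-132\right) = -12540$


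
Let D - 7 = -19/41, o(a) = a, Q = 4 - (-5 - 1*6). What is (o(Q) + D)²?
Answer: 779689/1681 ≈ 463.82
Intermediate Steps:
Q = 15 (Q = 4 - (-5 - 6) = 4 - 1*(-11) = 4 + 11 = 15)
D = 268/41 (D = 7 - 19/41 = 268/41 ≈ 6.5366)
(o(Q) + D)² = (15 + 268/41)² = (883/41)² = 779689/1681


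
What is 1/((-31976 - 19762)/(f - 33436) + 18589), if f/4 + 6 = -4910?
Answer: 8850/164521273 ≈ 5.3792e-5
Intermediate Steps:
f = -19664 (f = -24 + 4*(-4910) = -24 - 19640 = -19664)
1/((-31976 - 19762)/(f - 33436) + 18589) = 1/((-31976 - 19762)/(-19664 - 33436) + 18589) = 1/(-51738/(-53100) + 18589) = 1/(-51738*(-1/53100) + 18589) = 1/(8623/8850 + 18589) = 1/(164521273/8850) = 8850/164521273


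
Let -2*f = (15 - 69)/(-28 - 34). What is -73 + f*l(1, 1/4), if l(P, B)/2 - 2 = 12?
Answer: -2641/31 ≈ -85.194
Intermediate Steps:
l(P, B) = 28 (l(P, B) = 4 + 2*12 = 4 + 24 = 28)
f = -27/62 (f = -(15 - 69)/(2*(-28 - 34)) = -(-27)/(-62) = -(-27)*(-1)/62 = -1/2*27/31 = -27/62 ≈ -0.43548)
-73 + f*l(1, 1/4) = -73 - 27/62*28 = -73 - 378/31 = -2641/31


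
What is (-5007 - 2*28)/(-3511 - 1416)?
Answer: 5063/4927 ≈ 1.0276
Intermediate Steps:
(-5007 - 2*28)/(-3511 - 1416) = (-5007 - 56)/(-4927) = -5063*(-1/4927) = 5063/4927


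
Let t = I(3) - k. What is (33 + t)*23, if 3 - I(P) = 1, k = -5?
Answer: 920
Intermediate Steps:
I(P) = 2 (I(P) = 3 - 1*1 = 3 - 1 = 2)
t = 7 (t = 2 - 1*(-5) = 2 + 5 = 7)
(33 + t)*23 = (33 + 7)*23 = 40*23 = 920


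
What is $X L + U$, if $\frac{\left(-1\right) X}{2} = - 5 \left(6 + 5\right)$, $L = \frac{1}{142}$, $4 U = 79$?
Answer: $\frac{5829}{284} \approx 20.525$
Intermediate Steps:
$U = \frac{79}{4}$ ($U = \frac{1}{4} \cdot 79 = \frac{79}{4} \approx 19.75$)
$L = \frac{1}{142} \approx 0.0070423$
$X = 110$ ($X = - 2 \left(- 5 \left(6 + 5\right)\right) = - 2 \left(\left(-5\right) 11\right) = \left(-2\right) \left(-55\right) = 110$)
$X L + U = 110 \cdot \frac{1}{142} + \frac{79}{4} = \frac{55}{71} + \frac{79}{4} = \frac{5829}{284}$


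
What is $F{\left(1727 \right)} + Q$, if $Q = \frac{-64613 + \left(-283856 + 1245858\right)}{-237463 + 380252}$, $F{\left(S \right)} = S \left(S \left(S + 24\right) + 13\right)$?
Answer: $\frac{745705662403359}{142789} \approx 5.2224 \cdot 10^{9}$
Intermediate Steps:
$F{\left(S \right)} = S \left(13 + S \left(24 + S\right)\right)$ ($F{\left(S \right)} = S \left(S \left(24 + S\right) + 13\right) = S \left(13 + S \left(24 + S\right)\right)$)
$Q = \frac{897389}{142789}$ ($Q = \frac{-64613 + 962002}{142789} = 897389 \cdot \frac{1}{142789} = \frac{897389}{142789} \approx 6.2847$)
$F{\left(1727 \right)} + Q = 1727 \left(13 + 1727^{2} + 24 \cdot 1727\right) + \frac{897389}{142789} = 1727 \left(13 + 2982529 + 41448\right) + \frac{897389}{142789} = 1727 \cdot 3023990 + \frac{897389}{142789} = 5222430730 + \frac{897389}{142789} = \frac{745705662403359}{142789}$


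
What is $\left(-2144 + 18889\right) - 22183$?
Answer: $-5438$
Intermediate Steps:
$\left(-2144 + 18889\right) - 22183 = 16745 - 22183 = -5438$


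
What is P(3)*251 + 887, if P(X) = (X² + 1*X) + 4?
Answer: 4903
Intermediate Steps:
P(X) = 4 + X + X² (P(X) = (X² + X) + 4 = (X + X²) + 4 = 4 + X + X²)
P(3)*251 + 887 = (4 + 3 + 3²)*251 + 887 = (4 + 3 + 9)*251 + 887 = 16*251 + 887 = 4016 + 887 = 4903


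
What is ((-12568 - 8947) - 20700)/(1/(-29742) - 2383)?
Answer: 1255558530/70875187 ≈ 17.715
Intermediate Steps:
((-12568 - 8947) - 20700)/(1/(-29742) - 2383) = (-21515 - 20700)/(-1/29742 - 2383) = -42215/(-70875187/29742) = -42215*(-29742/70875187) = 1255558530/70875187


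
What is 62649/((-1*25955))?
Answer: -62649/25955 ≈ -2.4138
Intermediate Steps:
62649/((-1*25955)) = 62649/(-25955) = 62649*(-1/25955) = -62649/25955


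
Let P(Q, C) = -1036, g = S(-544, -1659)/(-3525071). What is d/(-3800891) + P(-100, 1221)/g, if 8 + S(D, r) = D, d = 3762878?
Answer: -3470188874586763/524522958 ≈ -6.6159e+6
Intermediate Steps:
S(D, r) = -8 + D
g = 552/3525071 (g = (-8 - 544)/(-3525071) = -552*(-1/3525071) = 552/3525071 ≈ 0.00015659)
d/(-3800891) + P(-100, 1221)/g = 3762878/(-3800891) - 1036/552/3525071 = 3762878*(-1/3800891) - 1036*3525071/552 = -3762878/3800891 - 912993389/138 = -3470188874586763/524522958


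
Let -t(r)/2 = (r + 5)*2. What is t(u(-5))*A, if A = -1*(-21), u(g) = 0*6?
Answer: -420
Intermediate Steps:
u(g) = 0
t(r) = -20 - 4*r (t(r) = -2*(r + 5)*2 = -2*(5 + r)*2 = -2*(10 + 2*r) = -20 - 4*r)
A = 21
t(u(-5))*A = (-20 - 4*0)*21 = (-20 + 0)*21 = -20*21 = -420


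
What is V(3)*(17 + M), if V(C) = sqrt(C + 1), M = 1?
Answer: 36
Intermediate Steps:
V(C) = sqrt(1 + C)
V(3)*(17 + M) = sqrt(1 + 3)*(17 + 1) = sqrt(4)*18 = 2*18 = 36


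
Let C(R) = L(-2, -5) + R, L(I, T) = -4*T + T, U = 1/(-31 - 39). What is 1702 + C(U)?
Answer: 120189/70 ≈ 1717.0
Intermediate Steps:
U = -1/70 (U = 1/(-70) = -1/70 ≈ -0.014286)
L(I, T) = -3*T
C(R) = 15 + R (C(R) = -3*(-5) + R = 15 + R)
1702 + C(U) = 1702 + (15 - 1/70) = 1702 + 1049/70 = 120189/70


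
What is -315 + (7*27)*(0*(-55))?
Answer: -315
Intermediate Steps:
-315 + (7*27)*(0*(-55)) = -315 + 189*0 = -315 + 0 = -315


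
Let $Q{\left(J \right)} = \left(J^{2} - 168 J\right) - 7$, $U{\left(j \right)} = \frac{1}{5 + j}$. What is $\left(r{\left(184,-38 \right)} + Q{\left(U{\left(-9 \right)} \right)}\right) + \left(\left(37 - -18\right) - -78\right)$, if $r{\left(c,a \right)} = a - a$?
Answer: $\frac{2689}{16} \approx 168.06$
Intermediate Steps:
$r{\left(c,a \right)} = 0$
$Q{\left(J \right)} = -7 + J^{2} - 168 J$
$\left(r{\left(184,-38 \right)} + Q{\left(U{\left(-9 \right)} \right)}\right) + \left(\left(37 - -18\right) - -78\right) = \left(0 - \left(7 - \frac{1}{\left(5 - 9\right)^{2}} + \frac{168}{5 - 9}\right)\right) + \left(\left(37 - -18\right) - -78\right) = \left(0 - \left(7 - 42 - \frac{1}{16}\right)\right) + \left(\left(37 + 18\right) + 78\right) = \left(0 - \left(-35 - \frac{1}{16}\right)\right) + \left(55 + 78\right) = \left(0 + \left(-7 + \frac{1}{16} + 42\right)\right) + 133 = \left(0 + \frac{561}{16}\right) + 133 = \frac{561}{16} + 133 = \frac{2689}{16}$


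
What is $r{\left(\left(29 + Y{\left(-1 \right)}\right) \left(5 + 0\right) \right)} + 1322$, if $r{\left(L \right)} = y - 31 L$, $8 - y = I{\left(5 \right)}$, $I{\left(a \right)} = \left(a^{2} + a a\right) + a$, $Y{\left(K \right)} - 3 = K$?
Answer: $-3530$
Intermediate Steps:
$Y{\left(K \right)} = 3 + K$
$I{\left(a \right)} = a + 2 a^{2}$ ($I{\left(a \right)} = \left(a^{2} + a^{2}\right) + a = 2 a^{2} + a = a + 2 a^{2}$)
$y = -47$ ($y = 8 - 5 \left(1 + 2 \cdot 5\right) = 8 - 5 \left(1 + 10\right) = 8 - 5 \cdot 11 = 8 - 55 = -47$)
$r{\left(L \right)} = -47 - 31 L$
$r{\left(\left(29 + Y{\left(-1 \right)}\right) \left(5 + 0\right) \right)} + 1322 = \left(-47 - 31 \left(29 + \left(3 - 1\right)\right) \left(5 + 0\right)\right) + 1322 = \left(-47 - 31 \left(29 + 2\right) 5\right) + 1322 = \left(-47 - 31 \cdot 31 \cdot 5\right) + 1322 = \left(-47 - 4805\right) + 1322 = -4852 + 1322 = -3530$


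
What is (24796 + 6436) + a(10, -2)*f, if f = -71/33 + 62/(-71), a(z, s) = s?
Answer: 73190750/2343 ≈ 31238.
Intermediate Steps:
f = -7087/2343 (f = -71*1/33 + 62*(-1/71) = -71/33 - 62/71 = -7087/2343 ≈ -3.0248)
(24796 + 6436) + a(10, -2)*f = (24796 + 6436) - 2*(-7087/2343) = 31232 + 14174/2343 = 73190750/2343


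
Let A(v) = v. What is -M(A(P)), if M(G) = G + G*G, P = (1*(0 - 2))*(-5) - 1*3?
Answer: -56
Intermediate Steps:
P = 7 (P = (1*(-2))*(-5) - 3 = -2*(-5) - 3 = 10 - 3 = 7)
M(G) = G + G²
-M(A(P)) = -7*(1 + 7) = -7*8 = -1*56 = -56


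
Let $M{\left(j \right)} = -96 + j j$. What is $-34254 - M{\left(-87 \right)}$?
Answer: $-41727$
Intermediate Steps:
$M{\left(j \right)} = -96 + j^{2}$
$-34254 - M{\left(-87 \right)} = -34254 - \left(-96 + \left(-87\right)^{2}\right) = -34254 - \left(-96 + 7569\right) = -34254 - 7473 = -41727$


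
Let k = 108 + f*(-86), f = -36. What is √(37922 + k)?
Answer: √41126 ≈ 202.80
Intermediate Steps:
k = 3204 (k = 108 - 36*(-86) = 108 + 3096 = 3204)
√(37922 + k) = √(37922 + 3204) = √41126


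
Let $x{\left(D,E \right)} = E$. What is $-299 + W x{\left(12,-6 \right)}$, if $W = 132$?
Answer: $-1091$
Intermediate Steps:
$-299 + W x{\left(12,-6 \right)} = -299 + 132 \left(-6\right) = -299 - 792 = -1091$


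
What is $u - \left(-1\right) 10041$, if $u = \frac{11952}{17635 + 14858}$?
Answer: $\frac{108758055}{10831} \approx 10041.0$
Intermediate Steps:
$u = \frac{3984}{10831}$ ($u = \frac{11952}{32493} = 11952 \cdot \frac{1}{32493} = \frac{3984}{10831} \approx 0.36783$)
$u - \left(-1\right) 10041 = \frac{3984}{10831} - \left(-1\right) 10041 = \frac{3984}{10831} - -10041 = \frac{3984}{10831} + 10041 = \frac{108758055}{10831}$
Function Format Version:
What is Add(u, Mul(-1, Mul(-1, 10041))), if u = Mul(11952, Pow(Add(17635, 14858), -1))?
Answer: Rational(108758055, 10831) ≈ 10041.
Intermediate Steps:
u = Rational(3984, 10831) (u = Mul(11952, Pow(32493, -1)) = Mul(11952, Rational(1, 32493)) = Rational(3984, 10831) ≈ 0.36783)
Add(u, Mul(-1, Mul(-1, 10041))) = Add(Rational(3984, 10831), Mul(-1, Mul(-1, 10041))) = Add(Rational(3984, 10831), Mul(-1, -10041)) = Add(Rational(3984, 10831), 10041) = Rational(108758055, 10831)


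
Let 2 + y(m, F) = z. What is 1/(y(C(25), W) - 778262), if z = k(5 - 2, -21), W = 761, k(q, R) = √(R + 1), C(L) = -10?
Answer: -194566/151423713429 - I*√5/302847426858 ≈ -1.2849e-6 - 7.3835e-12*I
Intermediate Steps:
k(q, R) = √(1 + R)
z = 2*I*√5 (z = √(1 - 21) = √(-20) = 2*I*√5 ≈ 4.4721*I)
y(m, F) = -2 + 2*I*√5
1/(y(C(25), W) - 778262) = 1/((-2 + 2*I*√5) - 778262) = 1/(-778264 + 2*I*√5)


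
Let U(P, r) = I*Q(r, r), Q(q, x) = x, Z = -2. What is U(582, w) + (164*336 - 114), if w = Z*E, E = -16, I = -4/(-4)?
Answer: 55022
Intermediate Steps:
I = 1 (I = -4*(-1/4) = 1)
w = 32 (w = -2*(-16) = 32)
U(P, r) = r (U(P, r) = 1*r = r)
U(582, w) + (164*336 - 114) = 32 + (164*336 - 114) = 32 + (55104 - 114) = 32 + 54990 = 55022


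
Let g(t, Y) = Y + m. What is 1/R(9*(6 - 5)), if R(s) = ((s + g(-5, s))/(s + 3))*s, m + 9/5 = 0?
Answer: 20/243 ≈ 0.082304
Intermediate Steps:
m = -9/5 (m = -9/5 + 0 = -9/5 ≈ -1.8000)
g(t, Y) = -9/5 + Y (g(t, Y) = Y - 9/5 = -9/5 + Y)
R(s) = s*(-9/5 + 2*s)/(3 + s) (R(s) = ((s + (-9/5 + s))/(s + 3))*s = ((-9/5 + 2*s)/(3 + s))*s = s*(-9/5 + 2*s)/(3 + s))
1/R(9*(6 - 5)) = 1/((9*(6 - 5))*(-9 + 10*(9*(6 - 5)))/(5*(3 + 9*(6 - 5)))) = 1/((9*1)*(-9 + 10*(9*1))/(5*(3 + 9*1))) = 1/((⅕)*9*(-9 + 10*9)/(3 + 9)) = 1/((⅕)*9*(-9 + 90)/12) = 1/((⅕)*9*(1/12)*81) = 1/(243/20) = 20/243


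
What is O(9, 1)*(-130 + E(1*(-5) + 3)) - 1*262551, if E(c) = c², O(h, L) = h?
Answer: -263685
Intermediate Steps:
O(9, 1)*(-130 + E(1*(-5) + 3)) - 1*262551 = 9*(-130 + (1*(-5) + 3)²) - 1*262551 = 9*(-130 + (-5 + 3)²) - 262551 = 9*(-130 + (-2)²) - 262551 = 9*(-130 + 4) - 262551 = 9*(-126) - 262551 = -1134 - 262551 = -263685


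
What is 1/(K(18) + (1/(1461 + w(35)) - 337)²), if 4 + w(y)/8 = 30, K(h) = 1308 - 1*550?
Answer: 2785561/318463707542 ≈ 8.7469e-6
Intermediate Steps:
K(h) = 758 (K(h) = 1308 - 550 = 758)
w(y) = 208 (w(y) = -32 + 8*30 = -32 + 240 = 208)
1/(K(18) + (1/(1461 + w(35)) - 337)²) = 1/(758 + (1/(1461 + 208) - 337)²) = 1/(758 + (1/1669 - 337)²) = 1/(758 + (-562452/1669)²) = 1/(758 + 316352252304/2785561) = 1/(318463707542/2785561) = 2785561/318463707542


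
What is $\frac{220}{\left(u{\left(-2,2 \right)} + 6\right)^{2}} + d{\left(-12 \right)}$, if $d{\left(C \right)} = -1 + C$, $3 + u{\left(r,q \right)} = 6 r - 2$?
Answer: $- \frac{123}{11} \approx -11.182$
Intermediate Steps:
$u{\left(r,q \right)} = -5 + 6 r$ ($u{\left(r,q \right)} = -3 + \left(6 r - 2\right) = -3 + \left(-2 + 6 r\right) = -5 + 6 r$)
$\frac{220}{\left(u{\left(-2,2 \right)} + 6\right)^{2}} + d{\left(-12 \right)} = \frac{220}{\left(\left(-5 + 6 \left(-2\right)\right) + 6\right)^{2}} - 13 = \frac{220}{\left(\left(-5 - 12\right) + 6\right)^{2}} - 13 = \frac{220}{\left(-17 + 6\right)^{2}} - 13 = \frac{220}{\left(-11\right)^{2}} - 13 = \frac{220}{121} - 13 = 220 \cdot \frac{1}{121} - 13 = \frac{20}{11} - 13 = - \frac{123}{11}$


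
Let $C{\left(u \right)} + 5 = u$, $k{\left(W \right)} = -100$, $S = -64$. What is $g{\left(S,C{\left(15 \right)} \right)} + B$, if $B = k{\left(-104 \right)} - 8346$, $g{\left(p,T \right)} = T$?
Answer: $-8436$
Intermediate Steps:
$C{\left(u \right)} = -5 + u$
$B = -8446$ ($B = -100 - 8346 = -8446$)
$g{\left(S,C{\left(15 \right)} \right)} + B = \left(-5 + 15\right) - 8446 = 10 - 8446 = -8436$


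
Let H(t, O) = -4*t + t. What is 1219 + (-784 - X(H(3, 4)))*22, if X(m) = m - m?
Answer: -16029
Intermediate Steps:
H(t, O) = -3*t
X(m) = 0
1219 + (-784 - X(H(3, 4)))*22 = 1219 + (-784 - 1*0)*22 = 1219 + (-784 + 0)*22 = 1219 - 784*22 = 1219 - 17248 = -16029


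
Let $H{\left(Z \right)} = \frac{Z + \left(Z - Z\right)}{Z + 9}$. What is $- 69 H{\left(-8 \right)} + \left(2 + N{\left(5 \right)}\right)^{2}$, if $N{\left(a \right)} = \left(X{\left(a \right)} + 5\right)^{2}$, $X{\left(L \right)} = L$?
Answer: $10956$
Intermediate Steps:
$H{\left(Z \right)} = \frac{Z}{9 + Z}$ ($H{\left(Z \right)} = \frac{Z + 0}{9 + Z} = \frac{Z}{9 + Z}$)
$N{\left(a \right)} = \left(5 + a\right)^{2}$ ($N{\left(a \right)} = \left(a + 5\right)^{2} = \left(5 + a\right)^{2}$)
$- 69 H{\left(-8 \right)} + \left(2 + N{\left(5 \right)}\right)^{2} = - 69 \left(- \frac{8}{9 - 8}\right) + \left(2 + \left(5 + 5\right)^{2}\right)^{2} = - 69 \left(- \frac{8}{1}\right) + \left(2 + 10^{2}\right)^{2} = - 69 \left(\left(-8\right) 1\right) + \left(2 + 100\right)^{2} = \left(-69\right) \left(-8\right) + 102^{2} = 552 + 10404 = 10956$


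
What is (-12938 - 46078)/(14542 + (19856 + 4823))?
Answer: -59016/39221 ≈ -1.5047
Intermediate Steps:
(-12938 - 46078)/(14542 + (19856 + 4823)) = -59016/(14542 + 24679) = -59016/39221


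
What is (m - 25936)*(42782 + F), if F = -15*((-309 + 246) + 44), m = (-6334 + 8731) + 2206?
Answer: -918748311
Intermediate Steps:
m = 4603 (m = 2397 + 2206 = 4603)
F = 285 (F = -15*(-63 + 44) = -15*(-19) = 285)
(m - 25936)*(42782 + F) = (4603 - 25936)*(42782 + 285) = -21333*43067 = -918748311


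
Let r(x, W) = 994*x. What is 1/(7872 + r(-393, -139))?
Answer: -1/382770 ≈ -2.6125e-6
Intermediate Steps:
1/(7872 + r(-393, -139)) = 1/(7872 + 994*(-393)) = 1/(7872 - 390642) = 1/(-382770) = -1/382770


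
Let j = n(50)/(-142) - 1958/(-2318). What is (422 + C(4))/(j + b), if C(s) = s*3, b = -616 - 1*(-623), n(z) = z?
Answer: 35713426/616557 ≈ 57.924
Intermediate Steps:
b = 7 (b = -616 + 623 = 7)
C(s) = 3*s
j = 40534/82289 (j = 50/(-142) - 1958/(-2318) = 50*(-1/142) - 1958*(-1/2318) = -25/71 + 979/1159 = 40534/82289 ≈ 0.49258)
(422 + C(4))/(j + b) = (422 + 3*4)/(40534/82289 + 7) = (422 + 12)/(616557/82289) = 434*(82289/616557) = 35713426/616557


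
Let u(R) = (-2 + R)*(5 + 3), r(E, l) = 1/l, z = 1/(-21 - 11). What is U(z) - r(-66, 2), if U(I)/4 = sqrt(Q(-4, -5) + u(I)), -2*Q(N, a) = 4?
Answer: -1/2 + 2*I*sqrt(73) ≈ -0.5 + 17.088*I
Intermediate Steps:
Q(N, a) = -2 (Q(N, a) = -1/2*4 = -2)
z = -1/32 (z = 1/(-32) = -1/32 ≈ -0.031250)
u(R) = -16 + 8*R (u(R) = (-2 + R)*8 = -16 + 8*R)
U(I) = 4*sqrt(-18 + 8*I) (U(I) = 4*sqrt(-2 + (-16 + 8*I)) = 4*sqrt(-18 + 8*I))
U(z) - r(-66, 2) = 4*sqrt(-18 + 8*(-1/32)) - 1/2 = 4*sqrt(-18 - 1/4) - 1*1/2 = 4*sqrt(-73/4) - 1/2 = 4*(I*sqrt(73)/2) - 1/2 = 2*I*sqrt(73) - 1/2 = -1/2 + 2*I*sqrt(73)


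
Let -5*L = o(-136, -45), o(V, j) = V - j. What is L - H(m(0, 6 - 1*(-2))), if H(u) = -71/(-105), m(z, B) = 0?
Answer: 368/21 ≈ 17.524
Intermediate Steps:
H(u) = 71/105 (H(u) = -71*(-1/105) = 71/105)
L = 91/5 (L = -(-136 - 1*(-45))/5 = -(-136 + 45)/5 = -⅕*(-91) = 91/5 ≈ 18.200)
L - H(m(0, 6 - 1*(-2))) = 91/5 - 1*71/105 = 91/5 - 71/105 = 368/21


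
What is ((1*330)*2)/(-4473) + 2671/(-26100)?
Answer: -3241487/12971700 ≈ -0.24989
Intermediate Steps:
((1*330)*2)/(-4473) + 2671/(-26100) = (330*2)*(-1/4473) + 2671*(-1/26100) = 660*(-1/4473) - 2671/26100 = -220/1491 - 2671/26100 = -3241487/12971700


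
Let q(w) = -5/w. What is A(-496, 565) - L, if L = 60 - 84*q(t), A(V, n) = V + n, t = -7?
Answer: 69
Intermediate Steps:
L = 0 (L = 60 - (-420)/(-7) = 60 - (-420)*(-1)/7 = 60 - 84*5/7 = 60 - 60 = 0)
A(-496, 565) - L = (-496 + 565) - 1*0 = 69 + 0 = 69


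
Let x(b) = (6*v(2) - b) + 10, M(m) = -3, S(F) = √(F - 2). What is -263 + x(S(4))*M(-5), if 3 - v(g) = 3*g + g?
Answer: -203 + 3*√2 ≈ -198.76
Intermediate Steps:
S(F) = √(-2 + F)
v(g) = 3 - 4*g (v(g) = 3 - (3*g + g) = 3 - 4*g)
x(b) = -20 - b (x(b) = (6*(3 - 4*2) - b) + 10 = (6*(3 - 8) - b) + 10 = (6*(-5) - b) + 10 = (-30 - b) + 10 = -20 - b)
-263 + x(S(4))*M(-5) = -263 + (-20 - √(-2 + 4))*(-3) = -263 + (-20 - √2)*(-3) = -263 + (60 + 3*√2) = -203 + 3*√2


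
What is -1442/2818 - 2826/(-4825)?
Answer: 503009/6798425 ≈ 0.073989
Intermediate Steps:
-1442/2818 - 2826/(-4825) = -1442*1/2818 - 2826*(-1/4825) = -721/1409 + 2826/4825 = 503009/6798425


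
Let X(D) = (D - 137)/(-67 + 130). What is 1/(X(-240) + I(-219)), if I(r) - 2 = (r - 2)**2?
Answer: 63/3076732 ≈ 2.0476e-5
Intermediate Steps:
X(D) = -137/63 + D/63 (X(D) = (-137 + D)/63 = (-137 + D)*(1/63) = -137/63 + D/63)
I(r) = 2 + (-2 + r)**2 (I(r) = 2 + (r - 2)**2 = 2 + (-2 + r)**2)
1/(X(-240) + I(-219)) = 1/((-137/63 + (1/63)*(-240)) + (2 + (-2 - 219)**2)) = 1/((-137/63 - 80/21) + (2 + (-221)**2)) = 1/(-377/63 + (2 + 48841)) = 1/(-377/63 + 48843) = 1/(3076732/63) = 63/3076732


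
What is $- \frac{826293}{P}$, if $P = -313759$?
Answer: $\frac{826293}{313759} \approx 2.6335$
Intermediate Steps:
$- \frac{826293}{P} = - \frac{826293}{-313759} = \left(-826293\right) \left(- \frac{1}{313759}\right) = \frac{826293}{313759}$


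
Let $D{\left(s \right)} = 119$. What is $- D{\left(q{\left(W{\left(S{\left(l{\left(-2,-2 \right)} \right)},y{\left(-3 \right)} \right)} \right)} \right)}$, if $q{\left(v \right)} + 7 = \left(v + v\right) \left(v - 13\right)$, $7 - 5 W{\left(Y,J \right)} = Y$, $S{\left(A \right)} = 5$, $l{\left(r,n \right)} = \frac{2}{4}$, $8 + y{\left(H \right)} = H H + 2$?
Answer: $-119$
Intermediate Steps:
$y{\left(H \right)} = -6 + H^{2}$ ($y{\left(H \right)} = -8 + \left(H H + 2\right) = -8 + \left(H^{2} + 2\right) = -8 + \left(2 + H^{2}\right) = -6 + H^{2}$)
$l{\left(r,n \right)} = \frac{1}{2}$ ($l{\left(r,n \right)} = 2 \cdot \frac{1}{4} = \frac{1}{2}$)
$W{\left(Y,J \right)} = \frac{7}{5} - \frac{Y}{5}$
$q{\left(v \right)} = -7 + 2 v \left(-13 + v\right)$ ($q{\left(v \right)} = -7 + \left(v + v\right) \left(v - 13\right) = -7 + 2 v \left(-13 + v\right)$)
$- D{\left(q{\left(W{\left(S{\left(l{\left(-2,-2 \right)} \right)},y{\left(-3 \right)} \right)} \right)} \right)} = \left(-1\right) 119 = -119$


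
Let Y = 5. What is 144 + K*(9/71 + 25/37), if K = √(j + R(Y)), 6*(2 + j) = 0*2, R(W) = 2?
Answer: 144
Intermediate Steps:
j = -2 (j = -2 + (0*2)/6 = -2 + (⅙)*0 = -2 + 0 = -2)
K = 0 (K = √(-2 + 2) = √0 = 0)
144 + K*(9/71 + 25/37) = 144 + 0*(9/71 + 25/37) = 144 + 0*(2108/2627) = 144 + 0 = 144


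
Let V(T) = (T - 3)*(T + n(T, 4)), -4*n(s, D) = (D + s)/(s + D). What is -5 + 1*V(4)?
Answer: -5/4 ≈ -1.2500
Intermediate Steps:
n(s, D) = -1/4 (n(s, D) = -(D + s)/(4*(s + D)) = -(D + s)/(4*(D + s)) = -1/4*1 = -1/4)
V(T) = (-3 + T)*(-1/4 + T) (V(T) = (T - 3)*(T - 1/4) = (-3 + T)*(-1/4 + T))
-5 + 1*V(4) = -5 + 1*(3/4 + 4**2 - 13/4*4) = -5 + 1*(3/4 + 16 - 13) = -5 + 1*(15/4) = -5 + 15/4 = -5/4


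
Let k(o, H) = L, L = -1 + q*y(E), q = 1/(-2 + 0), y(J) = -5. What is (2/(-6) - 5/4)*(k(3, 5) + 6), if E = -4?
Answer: -95/8 ≈ -11.875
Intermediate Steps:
q = -1/2 (q = 1/(-2) = -1/2 ≈ -0.50000)
L = 3/2 (L = -1 - 1/2*(-5) = -1 + 5/2 = 3/2 ≈ 1.5000)
k(o, H) = 3/2
(2/(-6) - 5/4)*(k(3, 5) + 6) = (2/(-6) - 5/4)*(3/2 + 6) = (2*(-1/6) - 5*1/4)*(15/2) = (-1/3 - 5/4)*(15/2) = -19/12*15/2 = -95/8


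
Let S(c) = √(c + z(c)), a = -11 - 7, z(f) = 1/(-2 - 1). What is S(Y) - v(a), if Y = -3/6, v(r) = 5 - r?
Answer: -23 + I*√30/6 ≈ -23.0 + 0.91287*I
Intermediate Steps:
z(f) = -⅓ (z(f) = 1/(-3) = -⅓)
a = -18
Y = -½ (Y = -3*⅙ = -½ ≈ -0.50000)
S(c) = √(-⅓ + c) (S(c) = √(c - ⅓) = √(-⅓ + c))
S(Y) - v(a) = √(-3 + 9*(-½))/3 - (5 - 1*(-18)) = √(-3 - 9/2)/3 - (5 + 18) = √(-15/2)/3 - 1*23 = (I*√30/2)/3 - 23 = I*√30/6 - 23 = -23 + I*√30/6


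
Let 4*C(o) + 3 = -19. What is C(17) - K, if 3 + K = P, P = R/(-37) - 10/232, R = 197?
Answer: 12307/4292 ≈ 2.8674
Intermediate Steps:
C(o) = -11/2 (C(o) = -¾ + (¼)*(-19) = -¾ - 19/4 = -11/2)
P = -23037/4292 (P = 197/(-37) - 10/232 = 197*(-1/37) - 10*1/232 = -197/37 - 5/116 = -23037/4292 ≈ -5.3674)
K = -35913/4292 (K = -3 - 23037/4292 = -35913/4292 ≈ -8.3674)
C(17) - K = -11/2 - 1*(-35913/4292) = -11/2 + 35913/4292 = 12307/4292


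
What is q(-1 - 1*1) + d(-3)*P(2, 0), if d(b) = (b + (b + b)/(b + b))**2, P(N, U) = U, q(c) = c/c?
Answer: 1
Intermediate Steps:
q(c) = 1
d(b) = (1 + b)**2 (d(b) = (b + (2*b)/((2*b)))**2 = (b + (2*b)*(1/(2*b)))**2 = (b + 1)**2 = (1 + b)**2)
q(-1 - 1*1) + d(-3)*P(2, 0) = 1 + (1 - 3)**2*0 = 1 + (-2)**2*0 = 1 + 4*0 = 1 + 0 = 1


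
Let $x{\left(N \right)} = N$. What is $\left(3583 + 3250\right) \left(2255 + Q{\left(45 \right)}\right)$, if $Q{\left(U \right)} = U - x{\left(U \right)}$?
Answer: $15408415$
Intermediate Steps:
$Q{\left(U \right)} = 0$ ($Q{\left(U \right)} = U - U = 0$)
$\left(3583 + 3250\right) \left(2255 + Q{\left(45 \right)}\right) = \left(3583 + 3250\right) \left(2255 + 0\right) = 6833 \cdot 2255 = 15408415$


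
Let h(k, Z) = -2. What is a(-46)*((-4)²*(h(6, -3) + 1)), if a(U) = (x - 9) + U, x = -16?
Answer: 1136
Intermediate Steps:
a(U) = -25 + U (a(U) = (-16 - 9) + U = -25 + U)
a(-46)*((-4)²*(h(6, -3) + 1)) = (-25 - 46)*((-4)²*(-2 + 1)) = -1136*(-1) = -71*(-16) = 1136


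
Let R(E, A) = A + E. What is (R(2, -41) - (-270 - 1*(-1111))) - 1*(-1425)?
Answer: 545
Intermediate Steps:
(R(2, -41) - (-270 - 1*(-1111))) - 1*(-1425) = ((-41 + 2) - (-270 - 1*(-1111))) - 1*(-1425) = (-39 - (-270 + 1111)) + 1425 = (-39 - 1*841) + 1425 = (-39 - 841) + 1425 = -880 + 1425 = 545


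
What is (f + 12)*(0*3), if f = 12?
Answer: 0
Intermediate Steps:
(f + 12)*(0*3) = (12 + 12)*(0*3) = 24*0 = 0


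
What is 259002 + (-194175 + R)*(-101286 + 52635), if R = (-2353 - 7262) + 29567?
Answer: 8476382175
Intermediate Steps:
R = 19952 (R = -9615 + 29567 = 19952)
259002 + (-194175 + R)*(-101286 + 52635) = 259002 + (-194175 + 19952)*(-101286 + 52635) = 259002 - 174223*(-48651) = 259002 + 8476123173 = 8476382175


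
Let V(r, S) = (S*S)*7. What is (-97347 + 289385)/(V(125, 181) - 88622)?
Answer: 192038/140705 ≈ 1.3648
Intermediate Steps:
V(r, S) = 7*S² (V(r, S) = S²*7 = 7*S²)
(-97347 + 289385)/(V(125, 181) - 88622) = (-97347 + 289385)/(7*181² - 88622) = 192038/(7*32761 - 88622) = 192038/(229327 - 88622) = 192038/140705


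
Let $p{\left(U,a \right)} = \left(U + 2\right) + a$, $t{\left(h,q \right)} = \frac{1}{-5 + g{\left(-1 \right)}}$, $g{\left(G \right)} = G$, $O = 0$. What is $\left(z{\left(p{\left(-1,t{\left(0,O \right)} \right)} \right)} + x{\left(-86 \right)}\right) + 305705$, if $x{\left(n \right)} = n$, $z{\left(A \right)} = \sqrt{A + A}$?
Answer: $305619 + \frac{\sqrt{15}}{3} \approx 3.0562 \cdot 10^{5}$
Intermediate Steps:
$t{\left(h,q \right)} = - \frac{1}{6}$ ($t{\left(h,q \right)} = \frac{1}{-5 - 1} = \frac{1}{-6} = - \frac{1}{6}$)
$p{\left(U,a \right)} = 2 + U + a$ ($p{\left(U,a \right)} = \left(2 + U\right) + a = 2 + U + a$)
$z{\left(A \right)} = \sqrt{2} \sqrt{A}$ ($z{\left(A \right)} = \sqrt{2 A} = \sqrt{2} \sqrt{A}$)
$\left(z{\left(p{\left(-1,t{\left(0,O \right)} \right)} \right)} + x{\left(-86 \right)}\right) + 305705 = \left(\sqrt{2} \sqrt{2 - 1 - \frac{1}{6}} - 86\right) + 305705 = \left(\sqrt{2} \sqrt{\frac{5}{6}} - 86\right) + 305705 = \left(\sqrt{2} \frac{\sqrt{30}}{6} - 86\right) + 305705 = \left(\frac{\sqrt{15}}{3} - 86\right) + 305705 = \left(-86 + \frac{\sqrt{15}}{3}\right) + 305705 = 305619 + \frac{\sqrt{15}}{3}$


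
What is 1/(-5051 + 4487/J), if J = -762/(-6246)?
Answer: 127/4029490 ≈ 3.1518e-5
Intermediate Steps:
J = 127/1041 (J = -762*(-1/6246) = 127/1041 ≈ 0.12200)
1/(-5051 + 4487/J) = 1/(-5051 + 4487/(127/1041)) = 1/(-5051 + 4487*(1041/127)) = 1/(-5051 + 4670967/127) = 1/(4029490/127) = 127/4029490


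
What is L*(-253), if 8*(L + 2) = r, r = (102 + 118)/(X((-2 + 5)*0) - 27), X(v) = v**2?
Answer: 41239/54 ≈ 763.69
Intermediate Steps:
r = -220/27 (r = (102 + 118)/(((-2 + 5)*0)**2 - 27) = 220/((3*0)**2 - 27) = 220/(0**2 - 27) = 220/(0 - 27) = 220/(-27) = 220*(-1/27) = -220/27 ≈ -8.1481)
L = -163/54 (L = -2 + (1/8)*(-220/27) = -2 - 55/54 = -163/54 ≈ -3.0185)
L*(-253) = -163/54*(-253) = 41239/54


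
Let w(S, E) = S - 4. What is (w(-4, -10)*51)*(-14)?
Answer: 5712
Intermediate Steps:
w(S, E) = -4 + S
(w(-4, -10)*51)*(-14) = ((-4 - 4)*51)*(-14) = -8*51*(-14) = -408*(-14) = 5712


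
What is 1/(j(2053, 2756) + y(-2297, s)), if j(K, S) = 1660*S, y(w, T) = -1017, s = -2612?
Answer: 1/4573943 ≈ 2.1863e-7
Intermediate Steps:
1/(j(2053, 2756) + y(-2297, s)) = 1/(1660*2756 - 1017) = 1/(4574960 - 1017) = 1/4573943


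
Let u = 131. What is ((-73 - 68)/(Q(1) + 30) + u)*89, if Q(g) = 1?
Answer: 348880/31 ≈ 11254.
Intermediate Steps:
((-73 - 68)/(Q(1) + 30) + u)*89 = ((-73 - 68)/(1 + 30) + 131)*89 = (-141/31 + 131)*89 = (3920/31)*89 = 348880/31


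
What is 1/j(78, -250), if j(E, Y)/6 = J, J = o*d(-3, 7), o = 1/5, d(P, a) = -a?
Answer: -5/42 ≈ -0.11905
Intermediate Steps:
o = ⅕ ≈ 0.20000
J = -7/5 (J = (-1*7)/5 = (⅕)*(-7) = -7/5 ≈ -1.4000)
j(E, Y) = -42/5 (j(E, Y) = 6*(-7/5) = -42/5)
1/j(78, -250) = 1/(-42/5) = -5/42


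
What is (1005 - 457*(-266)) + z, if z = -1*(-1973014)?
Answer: 2095581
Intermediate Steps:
z = 1973014
(1005 - 457*(-266)) + z = (1005 - 457*(-266)) + 1973014 = (1005 + 121562) + 1973014 = 122567 + 1973014 = 2095581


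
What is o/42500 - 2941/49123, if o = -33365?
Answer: -352796279/417545500 ≈ -0.84493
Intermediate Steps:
o/42500 - 2941/49123 = -33365/42500 - 2941/49123 = -33365*1/42500 - 2941*1/49123 = -6673/8500 - 2941/49123 = -352796279/417545500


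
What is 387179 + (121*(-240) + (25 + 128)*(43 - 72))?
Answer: 353702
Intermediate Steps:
387179 + (121*(-240) + (25 + 128)*(43 - 72)) = 387179 + (-29040 + 153*(-29)) = 387179 + (-29040 - 4437) = 387179 - 33477 = 353702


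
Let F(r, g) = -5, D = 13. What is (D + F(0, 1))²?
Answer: 64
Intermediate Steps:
(D + F(0, 1))² = (13 - 5)² = 8² = 64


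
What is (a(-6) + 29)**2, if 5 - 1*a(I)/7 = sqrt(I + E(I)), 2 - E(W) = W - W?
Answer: 3900 - 1792*I ≈ 3900.0 - 1792.0*I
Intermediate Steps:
E(W) = 2 (E(W) = 2 - (W - W) = 2 - 1*0 = 2 + 0 = 2)
a(I) = 35 - 7*sqrt(2 + I) (a(I) = 35 - 7*sqrt(I + 2) = 35 - 7*sqrt(2 + I))
(a(-6) + 29)**2 = ((35 - 7*sqrt(2 - 6)) + 29)**2 = ((35 - 14*I) + 29)**2 = (64 - 14*I)**2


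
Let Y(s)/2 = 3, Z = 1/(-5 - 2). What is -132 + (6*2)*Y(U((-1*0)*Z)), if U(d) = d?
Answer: -60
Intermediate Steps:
Z = -⅐ (Z = 1/(-7) = -⅐ ≈ -0.14286)
Y(s) = 6 (Y(s) = 2*3 = 6)
-132 + (6*2)*Y(U((-1*0)*Z)) = -132 + (6*2)*6 = -132 + 12*6 = -132 + 72 = -60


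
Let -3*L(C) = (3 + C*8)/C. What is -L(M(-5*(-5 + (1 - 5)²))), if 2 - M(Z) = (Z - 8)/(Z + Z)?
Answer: 1586/471 ≈ 3.3673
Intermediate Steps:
M(Z) = 2 - (-8 + Z)/(2*Z) (M(Z) = 2 - (Z - 8)/(Z + Z) = 2 - (-8 + Z)/(2*Z))
L(C) = -(3 + 8*C)/(3*C) (L(C) = -(3 + C*8)/(3*C) = -(3 + 8*C)/(3*C))
-L(M(-5*(-5 + (1 - 5)²))) = -(-8/3 - 1/(3/2 + 4/((-5*(-5 + (1 - 5)²))))) = -(-8/3 - 1/(3/2 + 4/((-5*(-5 + (-4)²))))) = -(-8/3 - 1/(3/2 + 4/((-5*(-5 + 16))))) = -(-8/3 - 1/(3/2 + 4/((-5*11)))) = -(-8/3 - 1/(3/2 + 4/(-55))) = -(-8/3 - 1/(3/2 + 4*(-1/55))) = -(-8/3 - 1/(3/2 - 4/55)) = -(-8/3 - 1/157/110) = -(-8/3 - 1*110/157) = -(-8/3 - 110/157) = -1*(-1586/471) = 1586/471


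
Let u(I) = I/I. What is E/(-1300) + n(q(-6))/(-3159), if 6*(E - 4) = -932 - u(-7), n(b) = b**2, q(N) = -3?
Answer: 7981/70200 ≈ 0.11369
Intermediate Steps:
u(I) = 1
E = -303/2 (E = 4 + (-932 - 1*1)/6 = 4 + (-932 - 1)/6 = 4 + (1/6)*(-933) = 4 - 311/2 = -303/2 ≈ -151.50)
E/(-1300) + n(q(-6))/(-3159) = -303/2/(-1300) + (-3)**2/(-3159) = -303/2*(-1/1300) + 9*(-1/3159) = 303/2600 - 1/351 = 7981/70200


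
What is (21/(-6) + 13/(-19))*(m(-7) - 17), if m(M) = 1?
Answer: 1272/19 ≈ 66.947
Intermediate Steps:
(21/(-6) + 13/(-19))*(m(-7) - 17) = (21/(-6) + 13/(-19))*(1 - 17) = (21*(-⅙) + 13*(-1/19))*(-16) = (-7/2 - 13/19)*(-16) = -159/38*(-16) = 1272/19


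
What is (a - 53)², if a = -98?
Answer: 22801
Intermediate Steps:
(a - 53)² = (-98 - 53)² = (-151)² = 22801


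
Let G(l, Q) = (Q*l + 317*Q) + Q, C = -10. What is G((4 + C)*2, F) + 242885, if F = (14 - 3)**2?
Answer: 279911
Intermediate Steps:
F = 121 (F = 11**2 = 121)
G(l, Q) = 318*Q + Q*l (G(l, Q) = (317*Q + Q*l) + Q = 318*Q + Q*l)
G((4 + C)*2, F) + 242885 = 121*(318 + (4 - 10)*2) + 242885 = 121*(318 - 6*2) + 242885 = 121*(318 - 12) + 242885 = 121*306 + 242885 = 37026 + 242885 = 279911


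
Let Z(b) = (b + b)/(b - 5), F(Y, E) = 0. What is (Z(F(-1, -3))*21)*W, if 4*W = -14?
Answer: 0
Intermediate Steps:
W = -7/2 (W = (¼)*(-14) = -7/2 ≈ -3.5000)
Z(b) = 2*b/(-5 + b) (Z(b) = (2*b)/(-5 + b) = 2*b/(-5 + b))
(Z(F(-1, -3))*21)*W = ((2*0/(-5 + 0))*21)*(-7/2) = ((2*0/(-5))*21)*(-7/2) = ((2*0*(-⅕))*21)*(-7/2) = (0*21)*(-7/2) = 0*(-7/2) = 0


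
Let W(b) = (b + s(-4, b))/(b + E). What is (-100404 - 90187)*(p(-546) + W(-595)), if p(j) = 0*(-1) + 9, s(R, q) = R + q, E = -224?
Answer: -544137305/273 ≈ -1.9932e+6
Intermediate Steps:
W(b) = (-4 + 2*b)/(-224 + b) (W(b) = (b + (-4 + b))/(b - 224) = (-4 + 2*b)/(-224 + b))
p(j) = 9 (p(j) = 0 + 9 = 9)
(-100404 - 90187)*(p(-546) + W(-595)) = (-100404 - 90187)*(9 + 2*(-2 - 595)/(-224 - 595)) = -190591*(9 + 2*(-597)/(-819)) = -190591*(9 + 2*(-1/819)*(-597)) = -190591*(9 + 398/273) = -190591*2855/273 = -544137305/273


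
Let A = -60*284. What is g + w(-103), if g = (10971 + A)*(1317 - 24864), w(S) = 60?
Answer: 142906803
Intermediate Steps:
A = -17040
g = 142906743 (g = (10971 - 17040)*(1317 - 24864) = -6069*(-23547) = 142906743)
g + w(-103) = 142906743 + 60 = 142906803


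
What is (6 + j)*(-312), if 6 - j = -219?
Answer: -72072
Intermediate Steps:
j = 225 (j = 6 - 1*(-219) = 6 + 219 = 225)
(6 + j)*(-312) = (6 + 225)*(-312) = 231*(-312) = -72072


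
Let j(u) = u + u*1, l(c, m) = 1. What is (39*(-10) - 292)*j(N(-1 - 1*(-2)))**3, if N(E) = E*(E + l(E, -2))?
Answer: -43648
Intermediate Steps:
N(E) = E*(1 + E) (N(E) = E*(E + 1) = E*(1 + E))
j(u) = 2*u (j(u) = u + u = 2*u)
(39*(-10) - 292)*j(N(-1 - 1*(-2)))**3 = (39*(-10) - 292)*(2*((-1 - 1*(-2))*(1 + (-1 - 1*(-2)))))**3 = (-390 - 292)*(2*((-1 + 2)*(1 + (-1 + 2))))**3 = -682*8*(1 + 1)**3 = -682*(2*(1*2))**3 = -682*(2*2)**3 = -682*4**3 = -682*64 = -43648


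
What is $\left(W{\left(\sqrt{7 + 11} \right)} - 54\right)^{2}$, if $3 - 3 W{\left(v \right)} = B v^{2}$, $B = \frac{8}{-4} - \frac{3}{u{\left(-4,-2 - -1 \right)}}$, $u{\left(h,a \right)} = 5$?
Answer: $\frac{34969}{25} \approx 1398.8$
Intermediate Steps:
$B = - \frac{13}{5}$ ($B = \frac{8}{-4} - \frac{3}{5} = 8 \left(- \frac{1}{4}\right) - \frac{3}{5} = -2 - \frac{3}{5} = - \frac{13}{5} \approx -2.6$)
$W{\left(v \right)} = 1 + \frac{13 v^{2}}{15}$ ($W{\left(v \right)} = 1 - \frac{\left(- \frac{13}{5}\right) v^{2}}{3} = 1 + \frac{13 v^{2}}{15}$)
$\left(W{\left(\sqrt{7 + 11} \right)} - 54\right)^{2} = \left(\left(1 + \frac{13 \left(\sqrt{7 + 11}\right)^{2}}{15}\right) - 54\right)^{2} = \left(\left(1 + \frac{13 \left(\sqrt{18}\right)^{2}}{15}\right) - 54\right)^{2} = \left(\left(1 + \frac{13 \left(3 \sqrt{2}\right)^{2}}{15}\right) - 54\right)^{2} = \left(\left(1 + \frac{13}{15} \cdot 18\right) - 54\right)^{2} = \left(\left(1 + \frac{78}{5}\right) - 54\right)^{2} = \left(\frac{83}{5} - 54\right)^{2} = \left(- \frac{187}{5}\right)^{2} = \frac{34969}{25}$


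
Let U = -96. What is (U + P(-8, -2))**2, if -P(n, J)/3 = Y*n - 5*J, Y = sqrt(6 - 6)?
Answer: 15876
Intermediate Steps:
Y = 0 (Y = sqrt(0) = 0)
P(n, J) = 15*J (P(n, J) = -3*(0*n - 5*J) = -3*(0 - 5*J) = -(-15)*J = 15*J)
(U + P(-8, -2))**2 = (-96 + 15*(-2))**2 = (-96 - 30)**2 = (-126)**2 = 15876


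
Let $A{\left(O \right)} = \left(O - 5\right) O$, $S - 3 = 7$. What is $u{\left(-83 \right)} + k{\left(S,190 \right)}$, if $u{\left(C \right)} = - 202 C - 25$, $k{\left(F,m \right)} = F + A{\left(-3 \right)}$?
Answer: $16775$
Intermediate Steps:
$S = 10$ ($S = 3 + 7 = 10$)
$A{\left(O \right)} = O \left(-5 + O\right)$ ($A{\left(O \right)} = \left(-5 + O\right) O = O \left(-5 + O\right)$)
$k{\left(F,m \right)} = 24 + F$ ($k{\left(F,m \right)} = F - 3 \left(-5 - 3\right) = F - -24 = F + 24 = 24 + F$)
$u{\left(C \right)} = -25 - 202 C$
$u{\left(-83 \right)} + k{\left(S,190 \right)} = \left(-25 - -16766\right) + \left(24 + 10\right) = \left(-25 + 16766\right) + 34 = 16741 + 34 = 16775$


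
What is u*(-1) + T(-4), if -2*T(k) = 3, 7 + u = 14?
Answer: -17/2 ≈ -8.5000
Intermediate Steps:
u = 7 (u = -7 + 14 = 7)
T(k) = -3/2 (T(k) = -1/2*3 = -3/2)
u*(-1) + T(-4) = 7*(-1) - 3/2 = -7 - 3/2 = -17/2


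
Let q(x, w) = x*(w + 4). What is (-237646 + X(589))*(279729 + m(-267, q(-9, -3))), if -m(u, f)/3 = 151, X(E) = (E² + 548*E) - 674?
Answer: 120472125948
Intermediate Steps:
q(x, w) = x*(4 + w)
X(E) = -674 + E² + 548*E
m(u, f) = -453 (m(u, f) = -3*151 = -453)
(-237646 + X(589))*(279729 + m(-267, q(-9, -3))) = (-237646 + (-674 + 589² + 548*589))*(279729 - 453) = (-237646 + (-674 + 346921 + 322772))*279276 = (-237646 + 669019)*279276 = 431373*279276 = 120472125948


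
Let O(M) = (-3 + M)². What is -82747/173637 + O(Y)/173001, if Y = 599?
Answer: 15787775615/10013124879 ≈ 1.5767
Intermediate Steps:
-82747/173637 + O(Y)/173001 = -82747/173637 + (-3 + 599)²/173001 = -82747*1/173637 + 596²*(1/173001) = -82747/173637 + 355216*(1/173001) = -82747/173637 + 355216/173001 = 15787775615/10013124879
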